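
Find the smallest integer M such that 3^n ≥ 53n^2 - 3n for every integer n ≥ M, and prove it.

At n = 7: 2187 < 2576, so the inequality fails and M ≥ 8. We prove 3^n ≥ 53n^2 - 3n for all n ≥ 8.
When n = 8: 3^n = 6561 and 53n^2 - 3n = 3368, so 6561 ≥ 3368.
Suppose the result is true for n = m, so 3^m ≥ 53m^2 - 3m.
Then 3^(m + 1) = 3·(3^m) ≥ 3·(53m^2 - 3m).
Also, for m ≥ 8 we have 3·(53m^2 - 3m) ≥ 53(m+1)^2 - 3(m+1), since 3·(53m^2 - 3m) − (53(m+1)^2 - 3(m+1)) = 106m^2 - 112m - 50, which is nonnegative for all m ≥ 8.
Combining, 3^(m + 1) ≥ 53(m+1)^2 - 3(m+1).
By the principle of mathematical induction, the result holds for all n ≥ 8.
Hence the smallest such M is 8.

M = 8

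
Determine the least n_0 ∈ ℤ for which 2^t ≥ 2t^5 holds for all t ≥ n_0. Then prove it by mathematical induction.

n_0 = 24

At t = 23: 8388608 < 12872686, so the inequality fails and n_0 ≥ 24. We prove 2^t ≥ 2t^5 for all t ≥ 24.
For the base case t = 24: 2^t = 16777216 and 2t^5 = 15925248, so 16777216 ≥ 15925248.
Inductive step: suppose the statement holds for some r ≥ 24, so 2^r ≥ 2r^5.
Then 2^(r + 1) = 2·(2^r) ≥ 2·(2r^5).
Also, for r ≥ 24 we have 2·(2r^5) ≥ 2(r+1)^5, since 2 ≥ (1 + 1/r)^5 for all r ≥ 24.
Combining, 2^(r + 1) ≥ 2(r+1)^5.
By induction, the statement is established for all t ≥ 24.
Hence the smallest such n_0 is 24.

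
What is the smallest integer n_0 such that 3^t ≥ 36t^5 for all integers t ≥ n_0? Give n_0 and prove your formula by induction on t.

At t = 15: 14348907 < 27337500, so the inequality fails and n_0 ≥ 16. We prove 3^t ≥ 36t^5 for all t ≥ 16.
Base step (t = 16): 3^t = 43046721 and 36t^5 = 37748736, so 43046721 ≥ 37748736.
Suppose the result is true for t = m, so 3^m ≥ 36m^5.
Then 3^(m + 1) = 3·(3^m) ≥ 3·(36m^5).
Also, for m ≥ 16 we have 3·(36m^5) ≥ 36(m+1)^5, since 3 ≥ (1 + 1/m)^5 for all m ≥ 16.
Combining, 3^(m + 1) ≥ 36(m+1)^5.
By the principle of mathematical induction, the result holds for all t ≥ 16.
Hence the smallest such n_0 is 16.

n_0 = 16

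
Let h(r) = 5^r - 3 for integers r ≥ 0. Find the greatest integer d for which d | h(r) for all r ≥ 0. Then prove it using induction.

d = 2

Computing the first values: h(0) = -2 and h(1) = 2; gcd(-2, 2) = 2, so d ≤ 2.
We prove 2 | 5^r - 3 for all r ≥ 0 by induction on r.
When r = 0: h(0) = -2 = 2·(-1), so 2 | h(0).
For the inductive step, assume it holds for an arbitrary j ≥ 0, i.e. 2 | h(j). Then
h(j+1) = 5^(j+1) - 3 = 5·(5^j - 3) + 12 = 5·h(j) + 12. The first term is divisible by 2 by the inductive hypothesis, and 12 is divisible by 2. Hence 2 | h(j+1).
By induction, the statement is established for all r ≥ 0.
Therefore the largest such d is 2.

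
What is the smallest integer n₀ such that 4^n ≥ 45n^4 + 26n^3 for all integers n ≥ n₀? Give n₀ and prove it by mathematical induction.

n₀ = 10

At n = 9: 262144 < 314199, so the inequality fails and n₀ ≥ 10. We prove 4^n ≥ 45n^4 + 26n^3 for all n ≥ 10.
Base case (n = 10): 4^n = 1048576 and 45n^4 + 26n^3 = 476000, so 1048576 ≥ 476000.
Inductive step: suppose the statement holds for some i ≥ 10, so 4^i ≥ 45i^4 + 26i^3.
Then 4^(i + 1) = 4·(4^i) ≥ 4·(45i^4 + 26i^3).
Also, for i ≥ 10 we have 4·(45i^4 + 26i^3) ≥ 45(i+1)^4 + 26(i+1)^3, since 4·(45i^4 + 26i^3) − (45(i+1)^4 + 26(i+1)^3) = 135i^4 - 102i^3 - 348i^2 - 258i - 71, which is nonnegative for all i ≥ 10.
Combining, 4^(i + 1) ≥ 45(i+1)^4 + 26(i+1)^3.
By the principle of mathematical induction, the result holds for all n ≥ 10.
Hence the smallest such n₀ is 10.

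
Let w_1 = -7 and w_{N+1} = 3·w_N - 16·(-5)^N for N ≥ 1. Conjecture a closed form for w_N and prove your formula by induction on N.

w_N = 2(-5)^N + 3^N

Computing the first terms: w_1 = -7, w_2 = 59, w_3 = -223. This suggests w_N = 2(-5)^N + 3^N.
Base step (N = 1): the formula gives -7 = -7 = w_1.
Suppose the result is true for N = m, so w_m = 2(-5)^m + 3^m.
Then w_{m+1} = 3·w_m - 16·(-5)^m = 3·(2(-5)^m + 3^m) - 16·(-5)^m = 2(-5)^(m + 1) + 3^(m + 1),
which is the claimed formula at N = m+1.
Hence, by induction on N, the claim holds for every N ≥ 1.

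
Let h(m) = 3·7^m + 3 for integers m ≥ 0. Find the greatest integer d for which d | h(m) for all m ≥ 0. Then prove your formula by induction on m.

Computing the first values: h(0) = 6 and h(1) = 24; gcd(6, 24) = 6, so d ≤ 6.
We prove 6 | 3·7^m + 3 for all m ≥ 0 by induction on m.
Base step (m = 0): h(0) = 6 = 6·(1), so 6 | h(0).
Inductive step: assume the claim holds for m = r, i.e. 6 | h(r). Then
h(r+1) = 3·7^(r+1) + 3 = 7·(3·7^r + 3) - 18 = 7·h(r) - 18. The first term is divisible by 6 by the inductive hypothesis, and -18 is divisible by 6. Hence 6 | h(r+1).
By the principle of mathematical induction, the result holds for all m ≥ 0.
Therefore the largest such d is 6.

d = 6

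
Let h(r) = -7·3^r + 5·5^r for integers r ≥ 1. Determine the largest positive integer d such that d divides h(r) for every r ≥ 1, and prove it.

d = 2

Computing the first values: h(1) = 4 and h(2) = 62; gcd(4, 62) = 2, so d ≤ 2.
We prove 2 | -7·3^r + 5·5^r for all r ≥ 1 by induction on r.
Base step (r = 1): h(1) = 4 = 2·(2), so 2 | h(1).
Inductive step: suppose the statement holds for some p ≥ 1, i.e. 2 | h(p). Then
h(p+1) − 5·h(p) = (-7·3^(p+1) + 5·5^(p+1)) − 5·(-7·3^p + 5·5^p) = (-7)·3^p·(3 − 5) = (14)·3^p. Since 2 | h(p) by the inductive hypothesis, 2 | 5·h(p); and 2 | 14 since 14 = 2·7. Therefore 2 | h(p+1).
By induction, the statement is established for all r ≥ 1.
Therefore the largest such d is 2.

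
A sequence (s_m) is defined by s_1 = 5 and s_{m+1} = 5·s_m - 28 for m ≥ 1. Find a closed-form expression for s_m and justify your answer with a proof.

s_m = -2·5^(m - 1) + 7

Computing the first terms: s_1 = 5, s_2 = -3, s_3 = -43. This suggests s_m = -2·5^(m - 1) + 7.
For the base case m = 1: the formula gives 5 = 5 = s_1.
Inductive step: suppose the statement holds for some j ≥ 1, so s_j = -2·5^(j - 1) + 7.
Then s_{j+1} = 5·s_j - 28 = 5·(-2·5^(j - 1) + 7) - 28 = -2·5^j + 7 = -2·5^((j+1) - 1) + 7,
which is the claimed formula at m = j+1.
This completes the induction.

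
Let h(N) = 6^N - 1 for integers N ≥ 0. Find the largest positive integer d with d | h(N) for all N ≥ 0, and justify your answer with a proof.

d = 5

Computing the first values: h(0) = 0 and h(1) = 5; gcd(0, 5) = 5, so d ≤ 5.
We prove 5 | 6^N - 1 for all N ≥ 0 by induction on N.
When N = 0: h(0) = 0 = 5·(0), so 5 | h(0).
Inductive step: suppose the statement holds for some k ≥ 0, i.e. 5 | h(k). Then
h(k+1) = 6^(k+1) - 1 = 6·(6^k - 1) + 5 = 6·h(k) + 5. The first term is divisible by 5 by the inductive hypothesis, and 5 is divisible by 5. Hence 5 | h(k+1).
By induction, the statement is established for all N ≥ 0.
Therefore the largest such d is 5.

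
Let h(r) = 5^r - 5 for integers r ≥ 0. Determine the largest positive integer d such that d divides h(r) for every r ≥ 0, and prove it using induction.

Computing the first values: h(0) = -4 and h(1) = 0; gcd(-4, 0) = 4, so d ≤ 4.
We prove 4 | 5^r - 5 for all r ≥ 0 by induction on r.
Base case (r = 0): h(0) = -4 = 4·(-1), so 4 | h(0).
Inductive step: assume the claim holds for r = m, i.e. 4 | h(m). Then
h(m+1) = 5^(m+1) - 5 = 5·(5^m - 5) + 20 = 5·h(m) + 20. The first term is divisible by 4 by the inductive hypothesis, and 20 is divisible by 4. Hence 4 | h(m+1).
By the principle of mathematical induction, the result holds for all r ≥ 0.
Therefore the largest such d is 4.

d = 4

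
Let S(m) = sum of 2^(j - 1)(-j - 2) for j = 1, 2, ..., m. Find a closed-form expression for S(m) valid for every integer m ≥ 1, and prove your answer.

We claim S(m) = -2^m(m + 1) + 1 for all m ≥ 1.
When m = 1: S(1) = -3, and the closed form gives -3. They agree.
Inductive step: suppose the statement holds for some j ≥ 1, so S(j) = -2^j(j + 1) + 1.
Then S(j+1) = S(j) + (2^j(-j - 3)) = (-2^j(j + 1) + 1) + (2^j(-j - 3)).
Simplifying, S(j+1) = -2^(j + 1)j - 2^(j + 2) + 1 = -2^(j+1)((j+1) + 1) + 1,
which is the closed form with m = j+1.
By induction, the statement is established for all m ≥ 1.

S(m) = -2^m(m + 1) + 1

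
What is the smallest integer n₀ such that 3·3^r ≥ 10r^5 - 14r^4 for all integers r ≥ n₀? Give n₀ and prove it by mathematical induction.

At r = 12: 1594323 < 2198016, so the inequality fails and n₀ ≥ 13. We prove 3·3^r ≥ 10r^5 - 14r^4 for all r ≥ 13.
Base step (r = 13): 3·3^r = 4782969 and 10r^5 - 14r^4 = 3313076, so 4782969 ≥ 3313076.
Suppose the result is true for r = i, so 3·3^i ≥ 10i^5 - 14i^4.
Then 3·3^(i + 1) = 3·(3·3^i) ≥ 3·(10i^5 - 14i^4).
Also, for i ≥ 13 we have 3·(10i^5 - 14i^4) ≥ 10(i+1)^5 - 14(i+1)^4, since 3·(10i^5 - 14i^4) − (10(i+1)^5 - 14(i+1)^4) = 20i^5 - 78i^4 - 44i^3 - 16i^2 + 6i + 4, which is nonnegative for all i ≥ 13.
Combining, 3·3^(i + 1) ≥ 10(i+1)^5 - 14(i+1)^4.
By induction, the statement is established for all r ≥ 13.
Hence the smallest such n₀ is 13.

n₀ = 13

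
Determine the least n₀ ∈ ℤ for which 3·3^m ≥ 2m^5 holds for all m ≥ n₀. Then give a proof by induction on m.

At m = 10: 177147 < 200000, so the inequality fails and n₀ ≥ 11. We prove 3·3^m ≥ 2m^5 for all m ≥ 11.
For the base case m = 11: 3·3^m = 531441 and 2m^5 = 322102, so 531441 ≥ 322102.
Inductive step: assume the claim holds for m = p, so 3·3^p ≥ 2p^5.
Then 3·3^(p + 1) = 3·(3·3^p) ≥ 3·(2p^5).
Also, for p ≥ 11 we have 3·(2p^5) ≥ 2(p+1)^5, since 3 ≥ (1 + 1/p)^5 for all p ≥ 11.
Combining, 3·3^(p + 1) ≥ 2(p+1)^5.
This completes the induction.
Hence the smallest such n₀ is 11.

n₀ = 11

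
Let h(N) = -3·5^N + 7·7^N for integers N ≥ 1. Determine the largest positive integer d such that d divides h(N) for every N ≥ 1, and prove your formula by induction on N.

d = 2

Computing the first values: h(1) = 34 and h(2) = 268; gcd(34, 268) = 2, so d ≤ 2.
We prove 2 | -3·5^N + 7·7^N for all N ≥ 1 by induction on N.
For the base case N = 1: h(1) = 34 = 2·(17), so 2 | h(1).
Inductive step: assume the claim holds for N = j, i.e. 2 | h(j). Then
h(j+1) − 7·h(j) = (-3·5^(j+1) + 7·7^(j+1)) − 7·(-3·5^j + 7·7^j) = (-3)·5^j·(5 − 7) = (6)·5^j. Since 2 | h(j) by the inductive hypothesis, 2 | 7·h(j); and 2 | 6 since 6 = 2·3. Therefore 2 | h(j+1).
By induction, the statement is established for all N ≥ 1.
Therefore the largest such d is 2.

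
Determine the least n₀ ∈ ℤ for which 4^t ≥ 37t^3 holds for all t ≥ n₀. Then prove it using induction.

At t = 6: 4096 < 7992, so the inequality fails and n₀ ≥ 7. We prove 4^t ≥ 37t^3 for all t ≥ 7.
For the base case t = 7: 4^t = 16384 and 37t^3 = 12691, so 16384 ≥ 12691.
For the inductive step, assume it holds for an arbitrary j ≥ 7, so 4^j ≥ 37j^3.
Then 4^(j + 1) = 4·(4^j) ≥ 4·(37j^3).
Also, for j ≥ 7 we have 4·(37j^3) ≥ 37(j+1)^3, since 4 ≥ (1 + 1/j)^3 for all j ≥ 7.
Combining, 4^(j + 1) ≥ 37(j+1)^3.
This completes the induction.
Hence the smallest such n₀ is 7.

n₀ = 7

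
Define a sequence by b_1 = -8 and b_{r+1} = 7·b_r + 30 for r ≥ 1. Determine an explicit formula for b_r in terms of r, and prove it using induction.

b_r = -3·7^(r - 1) - 5

Computing the first terms: b_1 = -8, b_2 = -26, b_3 = -152. This suggests b_r = -3·7^(r - 1) - 5.
Base step (r = 1): the formula gives -8 = -8 = b_1.
Inductive step: suppose the statement holds for some p ≥ 1, so b_p = -3·7^(p - 1) - 5.
Then b_{p+1} = 7·b_p + 30 = 7·(-3·7^(p - 1) - 5) + 30 = -3·7^p - 5 = -3·7^((p+1) - 1) - 5,
which is the claimed formula at r = p+1.
By induction, the statement is established for all r ≥ 1.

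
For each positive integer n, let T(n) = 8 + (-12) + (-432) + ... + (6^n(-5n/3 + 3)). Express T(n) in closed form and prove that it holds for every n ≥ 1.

We claim T(n) = 2·6^n(-n + 2) - 4 for all n ≥ 1.
When n = 1: T(1) = 8, and the closed form gives 8. They agree.
Inductive step: suppose the statement holds for some j ≥ 1, so T(j) = 2·6^j(-j + 2) - 4.
Then T(j+1) = T(j) + (6^j(-10j + 8)) = (2·6^j(-j + 2) - 4) + (6^j(-10j + 8)).
Simplifying, T(j+1) = -12·6^j·j + 12·6^j - 4 = 2·6^(j+1)(-(j+1) + 2) - 4,
which is the closed form with n = j+1.
Hence, by induction on n, the claim holds for every n ≥ 1.

T(n) = 2·6^n(-n + 2) - 4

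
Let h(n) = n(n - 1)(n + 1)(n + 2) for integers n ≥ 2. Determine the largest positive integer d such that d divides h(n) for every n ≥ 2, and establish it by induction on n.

d = 24

Computing the first values: h(2) = 24 and h(3) = 120; gcd(24, 120) = 24, so d ≤ 24.
We prove 24 | n(n - 1)(n + 1)(n + 2) for all n ≥ 2 by induction on n.
Base step (n = 2): h(2) = 24 = 24·(1), so 24 | h(2).
Suppose the result is true for n = r, i.e. 24 | h(r). Then
h(r+1) − h(r) = r·(r+1)·(r+2)·(r+3) − (r-1)·r·(r+1)·(r+2) = r·(r+1)·(r+2)·[(r+3) − (r-1)] = 4·r·(r+1)·(r+2). The product of 3 consecutive integers is divisible by (3)! = 6, so h(r+1) − h(r) is divisible by 4·6 = 24. By the inductive hypothesis 24 | h(r), hence 24 | h(r+1).
By induction, the statement is established for all n ≥ 2.
Therefore the largest such d is 24.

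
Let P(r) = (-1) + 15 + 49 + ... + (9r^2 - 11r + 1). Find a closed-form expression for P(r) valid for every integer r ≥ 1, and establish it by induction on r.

We claim P(r) = r(3r^2 - r - 3) for all r ≥ 1.
When r = 1: P(1) = -1, and the closed form gives -1. They agree.
Suppose the result is true for r = i, so P(i) = i(3i^2 - i - 3).
Then P(i+1) = P(i) + (9i^2 + 7i - 1) = (i(3i^2 - i - 3)) + (9i^2 + 7i - 1).
Simplifying, P(i+1) = (i + 1)(3i^2 + 5i - 1) = (i+1)(3(i+1)^2 - (i+1) - 3),
which is the closed form with r = i+1.
This completes the induction.

P(r) = r(3r^2 - r - 3)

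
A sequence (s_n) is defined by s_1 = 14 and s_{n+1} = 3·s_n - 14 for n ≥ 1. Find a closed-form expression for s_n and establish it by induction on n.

s_n = 7·3^(n - 1) + 7

Computing the first terms: s_1 = 14, s_2 = 28, s_3 = 70. This suggests s_n = 7·3^(n - 1) + 7.
Base case (n = 1): the formula gives 14 = 14 = s_1.
Inductive step: suppose the statement holds for some p ≥ 1, so s_p = 7·3^(p - 1) + 7.
Then s_{p+1} = 3·s_p - 14 = 3·(7·3^(p - 1) + 7) - 14 = 7·3^p + 7 = 7·3^((p+1) - 1) + 7,
which is the claimed formula at n = p+1.
By the principle of mathematical induction, the result holds for all n ≥ 1.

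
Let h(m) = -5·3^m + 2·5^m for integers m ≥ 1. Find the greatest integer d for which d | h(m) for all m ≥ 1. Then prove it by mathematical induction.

Computing the first values: h(1) = -5 and h(2) = 5; gcd(-5, 5) = 5, so d ≤ 5.
We prove 5 | -5·3^m + 2·5^m for all m ≥ 1 by induction on m.
When m = 1: h(1) = -5 = 5·(-1), so 5 | h(1).
For the inductive step, assume it holds for an arbitrary p ≥ 1, i.e. 5 | h(p). Then
h(p+1) − 5·h(p) = (-5·3^(p+1) + 2·5^(p+1)) − 5·(-5·3^p + 2·5^p) = (-5)·3^p·(3 − 5) = (10)·3^p. Since 5 | h(p) by the inductive hypothesis, 5 | 5·h(p); and 5 | 10 since 10 = 5·2. Therefore 5 | h(p+1).
Hence, by induction on m, the claim holds for every m ≥ 1.
Therefore the largest such d is 5.

d = 5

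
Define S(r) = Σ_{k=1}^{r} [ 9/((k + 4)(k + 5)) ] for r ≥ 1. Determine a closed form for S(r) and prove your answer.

S(r) = 9r/(5(r + 5))

We claim S(r) = 9r/(5(r + 5)) for all r ≥ 1.
When r = 1: S(1) = 3/10, and the closed form gives 3/10. They agree.
Suppose the result is true for r = k, so S(k) = 9k/(5(k + 5)).
Then S(k+1) = S(k) + (9/((k + 5)(k + 6))) = (9k/(5(k + 5))) + (9/((k + 5)(k + 6))).
Simplifying, S(k+1) = 9(k + 1)/(5(k + 6)) = 9(k+1)/(5((k+1) + 5)),
which is the closed form with r = k+1.
This completes the induction.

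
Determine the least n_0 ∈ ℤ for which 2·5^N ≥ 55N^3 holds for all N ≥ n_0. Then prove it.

n_0 = 6

At N = 5: 6250 < 6875, so the inequality fails and n_0 ≥ 6. We prove 2·5^N ≥ 55N^3 for all N ≥ 6.
Base case (N = 6): 2·5^N = 31250 and 55N^3 = 11880, so 31250 ≥ 11880.
Inductive step: assume the claim holds for N = m, so 2·5^m ≥ 55m^3.
Then 2·5^(m + 1) = 5·(2·5^m) ≥ 5·(55m^3).
Also, for m ≥ 6 we have 5·(55m^3) ≥ 55(m+1)^3, since 5 ≥ (1 + 1/m)^3 for all m ≥ 6.
Combining, 2·5^(m + 1) ≥ 55(m+1)^3.
By induction, the statement is established for all N ≥ 6.
Hence the smallest such n_0 is 6.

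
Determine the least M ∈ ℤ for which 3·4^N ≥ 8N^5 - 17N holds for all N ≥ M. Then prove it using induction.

At N = 8: 196608 < 262008, so the inequality fails and M ≥ 9. We prove 3·4^N ≥ 8N^5 - 17N for all N ≥ 9.
Base case (N = 9): 3·4^N = 786432 and 8N^5 - 17N = 472239, so 786432 ≥ 472239.
For the inductive step, assume it holds for an arbitrary r ≥ 9, so 3·4^r ≥ 8r^5 - 17r.
Then 3·4^(r + 1) = 4·(3·4^r) ≥ 4·(8r^5 - 17r).
Also, for r ≥ 9 we have 4·(8r^5 - 17r) ≥ 8(r+1)^5 - 17(r+1), since 4·(8r^5 - 17r) − (8(r+1)^5 - 17(r+1)) = 24r^5 - 40r^4 - 80r^3 - 80r^2 - 91r + 9, which is nonnegative for all r ≥ 9.
Combining, 3·4^(r + 1) ≥ 8(r+1)^5 - 17(r+1).
By the principle of mathematical induction, the result holds for all N ≥ 9.
Hence the smallest such M is 9.

M = 9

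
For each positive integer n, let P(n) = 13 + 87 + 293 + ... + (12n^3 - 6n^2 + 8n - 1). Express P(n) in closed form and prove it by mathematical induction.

We claim P(n) = n(3n^3 + 4n^2 + 4n + 2) for all n ≥ 1.
Base step (n = 1): P(1) = 13, and the closed form gives 13. They agree.
Inductive step: suppose the statement holds for some m ≥ 1, so P(m) = m(3m^3 + 4m^2 + 4m + 2).
Then P(m+1) = P(m) + (12m^3 + 30m^2 + 32m + 13) = (m(3m^3 + 4m^2 + 4m + 2)) + (12m^3 + 30m^2 + 32m + 13).
Simplifying, P(m+1) = (m + 1)(3m^3 + 13m^2 + 21m + 13) = (m+1)(3(m+1)^3 + 4(m+1)^2 + 4(m+1) + 2),
which is the closed form with n = m+1.
By the principle of mathematical induction, the result holds for all n ≥ 1.

P(n) = n(3n^3 + 4n^2 + 4n + 2)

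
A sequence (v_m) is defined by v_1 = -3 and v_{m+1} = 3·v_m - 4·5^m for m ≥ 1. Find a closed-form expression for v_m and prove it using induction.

Computing the first terms: v_1 = -3, v_2 = -29, v_3 = -187. This suggests v_m = 7·3^(m - 1) - 2·5^m.
Base step (m = 1): the formula gives -3 = -3 = v_1.
Inductive step: suppose the statement holds for some r ≥ 1, so v_r = 7·3^(r - 1) - 2·5^r.
Then v_{r+1} = 3·v_r - 4·5^r = 3·(7·3^(r - 1) - 2·5^r) - 4·5^r = 7·3^r - 2·5^(r + 1) = 7·3^((r+1) - 1) - 2·5^(r+1),
which is the claimed formula at m = r+1.
Hence, by induction on m, the claim holds for every m ≥ 1.

v_m = 7·3^(m - 1) - 2·5^m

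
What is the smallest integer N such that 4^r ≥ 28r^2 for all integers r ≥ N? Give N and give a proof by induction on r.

At r = 4: 256 < 448, so the inequality fails and N ≥ 5. We prove 4^r ≥ 28r^2 for all r ≥ 5.
For the base case r = 5: 4^r = 1024 and 28r^2 = 700, so 1024 ≥ 700.
Inductive step: suppose the statement holds for some i ≥ 5, so 4^i ≥ 28i^2.
Then 4^(i + 1) = 4·(4^i) ≥ 4·(28i^2).
Also, for i ≥ 5 we have 4·(28i^2) ≥ 28(i+1)^2, since 4 ≥ (1 + 1/i)^2 for all i ≥ 5.
Combining, 4^(i + 1) ≥ 28(i+1)^2.
Hence, by induction on r, the claim holds for every r ≥ 5.
Hence the smallest such N is 5.

N = 5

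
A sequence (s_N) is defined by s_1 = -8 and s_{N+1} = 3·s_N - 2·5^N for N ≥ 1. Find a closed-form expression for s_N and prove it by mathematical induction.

s_N = -3^N - 5^N

Computing the first terms: s_1 = -8, s_2 = -34, s_3 = -152. This suggests s_N = -3^N - 5^N.
Base step (N = 1): the formula gives -8 = -8 = s_1.
Inductive step: assume the claim holds for N = p, so s_p = -3^p - 5^p.
Then s_{p+1} = 3·s_p - 2·5^p = 3·(-3^p - 5^p) - 2·5^p = -3^(p + 1) - 5^(p + 1),
which is the claimed formula at N = p+1.
By induction, the statement is established for all N ≥ 1.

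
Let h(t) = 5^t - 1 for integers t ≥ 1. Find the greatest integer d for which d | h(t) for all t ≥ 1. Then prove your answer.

Computing the first values: h(1) = 4 and h(2) = 24; gcd(4, 24) = 4, so d ≤ 4.
We prove 4 | 5^t - 1 for all t ≥ 1 by induction on t.
For the base case t = 1: h(1) = 4 = 4·(1), so 4 | h(1).
Inductive step: suppose the statement holds for some p ≥ 1, i.e. 4 | h(p). Then
5^{p+1} − 1^{p+1} = 5·5^p − 1·1^p = 5·(5^p − 1^p) + (4)·1^p. The first term is divisible by 4 by the inductive hypothesis, and the second term (4)·1^p is divisible by 4 since 4 | 4. Hence 4 | h(p+1).
By induction, the statement is established for all t ≥ 1.
Therefore the largest such d is 4.

d = 4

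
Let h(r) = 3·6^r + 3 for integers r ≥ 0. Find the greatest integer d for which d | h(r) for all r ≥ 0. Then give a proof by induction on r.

Computing the first values: h(0) = 6 and h(1) = 21; gcd(6, 21) = 3, so d ≤ 3.
We prove 3 | 3·6^r + 3 for all r ≥ 0 by induction on r.
For the base case r = 0: h(0) = 6 = 3·(2), so 3 | h(0).
Suppose the result is true for r = j, i.e. 3 | h(j). Then
h(j+1) = 3·6^(j+1) + 3 = 6·(3·6^j + 3) - 15 = 6·h(j) - 15. The first term is divisible by 3 by the inductive hypothesis, and -15 is divisible by 3. Hence 3 | h(j+1).
By induction, the statement is established for all r ≥ 0.
Therefore the largest such d is 3.

d = 3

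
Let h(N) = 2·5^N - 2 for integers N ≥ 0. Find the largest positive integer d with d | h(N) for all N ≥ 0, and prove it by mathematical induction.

Computing the first values: h(0) = 0 and h(1) = 8; gcd(0, 8) = 8, so d ≤ 8.
We prove 8 | 2·5^N - 2 for all N ≥ 0 by induction on N.
Base case (N = 0): h(0) = 0 = 8·(0), so 8 | h(0).
Inductive step: assume the claim holds for N = k, i.e. 8 | h(k). Then
h(k+1) = 2·5^(k+1) - 2 = 5·(2·5^k - 2) + 8 = 5·h(k) + 8. The first term is divisible by 8 by the inductive hypothesis, and 8 is divisible by 8. Hence 8 | h(k+1).
By the principle of mathematical induction, the result holds for all N ≥ 0.
Therefore the largest such d is 8.

d = 8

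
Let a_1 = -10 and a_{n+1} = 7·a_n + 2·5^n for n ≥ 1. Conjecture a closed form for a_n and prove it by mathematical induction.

Computing the first terms: a_1 = -10, a_2 = -60, a_3 = -370. This suggests a_n = -5^n - 5·7^(n - 1).
Base step (n = 1): the formula gives -10 = -10 = a_1.
Suppose the result is true for n = i, so a_i = -5^i - 5·7^(i - 1).
Then a_{i+1} = 7·a_i + 2·5^i = 7·(-5^i - 5·7^(i - 1)) + 2·5^i = -5^(i + 1) - 5·7^i = -5^(i+1) - 5·7^((i+1) - 1),
which is the claimed formula at n = i+1.
By the principle of mathematical induction, the result holds for all n ≥ 1.

a_n = -5^n - 5·7^(n - 1)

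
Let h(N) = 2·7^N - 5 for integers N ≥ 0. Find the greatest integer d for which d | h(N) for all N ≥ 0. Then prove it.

d = 3

Computing the first values: h(0) = -3 and h(1) = 9; gcd(-3, 9) = 3, so d ≤ 3.
We prove 3 | 2·7^N - 5 for all N ≥ 0 by induction on N.
Base step (N = 0): h(0) = -3 = 3·(-1), so 3 | h(0).
Inductive step: suppose the statement holds for some i ≥ 0, i.e. 3 | h(i). Then
h(i+1) = 2·7^(i+1) - 5 = 7·(2·7^i - 5) + 30 = 7·h(i) + 30. The first term is divisible by 3 by the inductive hypothesis, and 30 is divisible by 3. Hence 3 | h(i+1).
Hence, by induction on N, the claim holds for every N ≥ 0.
Therefore the largest such d is 3.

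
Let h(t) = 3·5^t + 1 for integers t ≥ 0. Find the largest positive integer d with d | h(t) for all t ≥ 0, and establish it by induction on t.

d = 4

Computing the first values: h(0) = 4 and h(1) = 16; gcd(4, 16) = 4, so d ≤ 4.
We prove 4 | 3·5^t + 1 for all t ≥ 0 by induction on t.
For the base case t = 0: h(0) = 4 = 4·(1), so 4 | h(0).
Suppose the result is true for t = j, i.e. 4 | h(j). Then
h(j+1) = 3·5^(j+1) + 1 = 5·(3·5^j + 1) - 4 = 5·h(j) - 4. The first term is divisible by 4 by the inductive hypothesis, and -4 is divisible by 4. Hence 4 | h(j+1).
By induction, the statement is established for all t ≥ 0.
Therefore the largest such d is 4.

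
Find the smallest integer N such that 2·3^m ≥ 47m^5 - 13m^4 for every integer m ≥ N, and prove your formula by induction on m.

At m = 15: 28697814 < 35032500, so the inequality fails and N ≥ 16. We prove 2·3^m ≥ 47m^5 - 13m^4 for all m ≥ 16.
For the base case m = 16: 2·3^m = 86093442 and 47m^5 - 13m^4 = 48431104, so 86093442 ≥ 48431104.
Inductive step: assume the claim holds for m = r, so 2·3^r ≥ 47r^5 - 13r^4.
Then 2·3^(r + 1) = 3·(2·3^r) ≥ 3·(47r^5 - 13r^4).
Also, for r ≥ 16 we have 3·(47r^5 - 13r^4) ≥ 47(r+1)^5 - 13(r+1)^4, since 3·(47r^5 - 13r^4) − (47(r+1)^5 - 13(r+1)^4) = 94r^5 - 261r^4 - 418r^3 - 392r^2 - 183r - 34, which is nonnegative for all r ≥ 16.
Combining, 2·3^(r + 1) ≥ 47(r+1)^5 - 13(r+1)^4.
By induction, the statement is established for all m ≥ 16.
Hence the smallest such N is 16.

N = 16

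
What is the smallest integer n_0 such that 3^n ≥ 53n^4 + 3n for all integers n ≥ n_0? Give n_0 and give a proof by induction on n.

At n = 12: 531441 < 1099044, so the inequality fails and n_0 ≥ 13. We prove 3^n ≥ 53n^4 + 3n for all n ≥ 13.
When n = 13: 3^n = 1594323 and 53n^4 + 3n = 1513772, so 1594323 ≥ 1513772.
Inductive step: suppose the statement holds for some r ≥ 13, so 3^r ≥ 53r^4 + 3r.
Then 3^(r + 1) = 3·(3^r) ≥ 3·(53r^4 + 3r).
Also, for r ≥ 13 we have 3·(53r^4 + 3r) ≥ 53(r+1)^4 + 3(r+1), since 3·(53r^4 + 3r) − (53(r+1)^4 + 3(r+1)) = 106r^4 - 212r^3 - 318r^2 - 206r - 56, which is nonnegative for all r ≥ 13.
Combining, 3^(r + 1) ≥ 53(r+1)^4 + 3(r+1).
By the principle of mathematical induction, the result holds for all n ≥ 13.
Hence the smallest such n_0 is 13.

n_0 = 13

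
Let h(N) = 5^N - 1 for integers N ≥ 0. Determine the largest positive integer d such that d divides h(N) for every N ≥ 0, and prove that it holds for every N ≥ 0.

Computing the first values: h(0) = 0 and h(1) = 4; gcd(0, 4) = 4, so d ≤ 4.
We prove 4 | 5^N - 1 for all N ≥ 0 by induction on N.
Base step (N = 0): h(0) = 0 = 4·(0), so 4 | h(0).
For the inductive step, assume it holds for an arbitrary j ≥ 0, i.e. 4 | h(j). Then
h(j+1) = 5^(j+1) - 1 = 5·(5^j - 1) + 4 = 5·h(j) + 4. The first term is divisible by 4 by the inductive hypothesis, and 4 is divisible by 4. Hence 4 | h(j+1).
This completes the induction.
Therefore the largest such d is 4.

d = 4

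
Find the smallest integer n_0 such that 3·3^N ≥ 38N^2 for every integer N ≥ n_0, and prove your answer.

n_0 = 6

At N = 5: 729 < 950, so the inequality fails and n_0 ≥ 6. We prove 3·3^N ≥ 38N^2 for all N ≥ 6.
For the base case N = 6: 3·3^N = 2187 and 38N^2 = 1368, so 2187 ≥ 1368.
Suppose the result is true for N = i, so 3·3^i ≥ 38i^2.
Then 3·3^(i + 1) = 3·(3·3^i) ≥ 3·(38i^2).
Also, for i ≥ 6 we have 3·(38i^2) ≥ 38(i+1)^2, since 3 ≥ (1 + 1/i)^2 for all i ≥ 6.
Combining, 3·3^(i + 1) ≥ 38(i+1)^2.
By the principle of mathematical induction, the result holds for all N ≥ 6.
Hence the smallest such n_0 is 6.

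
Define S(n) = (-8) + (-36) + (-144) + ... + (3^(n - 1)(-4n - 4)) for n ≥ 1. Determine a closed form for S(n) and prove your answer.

S(n) = -3^n(2n + 1) + 1

We claim S(n) = -3^n(2n + 1) + 1 for all n ≥ 1.
Base step (n = 1): S(1) = -8, and the closed form gives -8. They agree.
For the inductive step, assume it holds for an arbitrary k ≥ 1, so S(k) = -3^k(2k + 1) + 1.
Then S(k+1) = S(k) + (4·3^k(-k - 2)) = (-3^k(2k + 1) + 1) + (4·3^k(-k - 2)).
Simplifying, S(k+1) = -6·3^k·k - 9·3^k + 1 = -3^(k+1)(2(k+1) + 1) + 1,
which is the closed form with n = k+1.
By the principle of mathematical induction, the result holds for all n ≥ 1.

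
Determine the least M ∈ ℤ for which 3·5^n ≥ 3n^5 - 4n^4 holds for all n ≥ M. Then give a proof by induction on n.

M = 5

At n = 4: 1875 < 2048, so the inequality fails and M ≥ 5. We prove 3·5^n ≥ 3n^5 - 4n^4 for all n ≥ 5.
For the base case n = 5: 3·5^n = 9375 and 3n^5 - 4n^4 = 6875, so 9375 ≥ 6875.
Inductive step: suppose the statement holds for some i ≥ 5, so 3·5^i ≥ 3i^5 - 4i^4.
Then 3·5^(i + 1) = 5·(3·5^i) ≥ 5·(3i^5 - 4i^4).
Also, for i ≥ 5 we have 5·(3i^5 - 4i^4) ≥ 3(i+1)^5 - 4(i+1)^4, since 5·(3i^5 - 4i^4) − (3(i+1)^5 - 4(i+1)^4) = 12i^5 - 31i^4 - 14i^3 - 6i^2 + i + 1, which is nonnegative for all i ≥ 5.
Combining, 3·5^(i + 1) ≥ 3(i+1)^5 - 4(i+1)^4.
By induction, the statement is established for all n ≥ 5.
Hence the smallest such M is 5.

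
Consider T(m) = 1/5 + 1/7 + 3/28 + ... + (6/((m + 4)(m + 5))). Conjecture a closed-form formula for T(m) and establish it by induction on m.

We claim T(m) = 6m/(5(m + 5)) for all m ≥ 1.
Base step (m = 1): T(1) = 1/5, and the closed form gives 1/5. They agree.
Inductive step: suppose the statement holds for some r ≥ 1, so T(r) = 6r/(5(r + 5)).
Then T(r+1) = T(r) + (6/((r + 5)(r + 6))) = (6r/(5(r + 5))) + (6/((r + 5)(r + 6))).
Simplifying, T(r+1) = 6(r + 1)/(5(r + 6)) = 6(r+1)/(5((r+1) + 5)),
which is the closed form with m = r+1.
Hence, by induction on m, the claim holds for every m ≥ 1.

T(m) = 6m/(5(m + 5))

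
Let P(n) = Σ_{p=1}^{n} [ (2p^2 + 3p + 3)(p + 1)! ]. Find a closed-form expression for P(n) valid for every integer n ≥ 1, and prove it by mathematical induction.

We claim P(n) = (2n + 1)(n + 2)! - 2 for all n ≥ 1.
When n = 1: P(1) = 16, and the closed form gives 16. They agree.
Inductive step: assume the claim holds for n = p, so P(p) = (2p + 1)(p + 2)! - 2.
Then P(p+1) = P(p) + ((2p^2 + 7p + 8)(p + 2)!) = ((2p + 1)(p + 2)! - 2) + ((2p^2 + 7p + 8)(p + 2)!).
Simplifying, P(p+1) = (2(p+1) + 1)((p+1) + 2)! - 2,
which is the closed form with n = p+1.
By the principle of mathematical induction, the result holds for all n ≥ 1.

P(n) = (2n + 1)(n + 2)! - 2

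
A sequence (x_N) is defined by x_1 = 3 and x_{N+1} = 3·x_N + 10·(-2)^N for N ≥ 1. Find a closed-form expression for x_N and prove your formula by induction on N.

Computing the first terms: x_1 = 3, x_2 = -11, x_3 = 7. This suggests x_N = (-2)^(N + 1) - 3^(N - 1).
When N = 1: the formula gives 3 = 3 = x_1.
Suppose the result is true for N = p, so x_p = (-2)^(p + 1) - 3^(p - 1).
Then x_{p+1} = 3·x_p + 10·(-2)^p = 3·((-2)^(p + 1) - 3^(p - 1)) + 10·(-2)^p = (-2)^(p + 2) - 3^p = (-2)^((p+1) + 1) - 3^((p+1) - 1),
which is the claimed formula at N = p+1.
Hence, by induction on N, the claim holds for every N ≥ 1.

x_N = (-2)^(N + 1) - 3^(N - 1)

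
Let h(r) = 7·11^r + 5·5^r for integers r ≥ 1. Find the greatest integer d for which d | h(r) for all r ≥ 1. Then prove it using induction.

Computing the first values: h(1) = 102 and h(2) = 972; gcd(102, 972) = 6, so d ≤ 6.
We prove 6 | 7·11^r + 5·5^r for all r ≥ 1 by induction on r.
When r = 1: h(1) = 102 = 6·(17), so 6 | h(1).
For the inductive step, assume it holds for an arbitrary p ≥ 1, i.e. 6 | h(p). Then
h(p+1) − 11·h(p) = (7·11^(p+1) + 5·5^(p+1)) − 11·(7·11^p + 5·5^p) = (5)·5^p·(5 − 11) = (-30)·5^p. Since 6 | h(p) by the inductive hypothesis, 6 | 11·h(p); and 6 | -30 since -30 = 6·-5. Therefore 6 | h(p+1).
This completes the induction.
Therefore the largest such d is 6.

d = 6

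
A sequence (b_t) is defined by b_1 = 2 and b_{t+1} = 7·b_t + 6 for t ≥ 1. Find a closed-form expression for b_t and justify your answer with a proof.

b_t = 3·7^(t - 1) - 1

Computing the first terms: b_1 = 2, b_2 = 20, b_3 = 146. This suggests b_t = 3·7^(t - 1) - 1.
Base case (t = 1): the formula gives 2 = 2 = b_1.
Suppose the result is true for t = k, so b_k = 3·7^(k - 1) - 1.
Then b_{k+1} = 7·b_k + 6 = 7·(3·7^(k - 1) - 1) + 6 = 3·7^k - 1 = 3·7^((k+1) - 1) - 1,
which is the claimed formula at t = k+1.
Hence, by induction on t, the claim holds for every t ≥ 1.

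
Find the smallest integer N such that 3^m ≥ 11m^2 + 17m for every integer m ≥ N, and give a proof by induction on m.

N = 6

At m = 5: 243 < 360, so the inequality fails and N ≥ 6. We prove 3^m ≥ 11m^2 + 17m for all m ≥ 6.
For the base case m = 6: 3^m = 729 and 11m^2 + 17m = 498, so 729 ≥ 498.
Suppose the result is true for m = k, so 3^k ≥ 11k^2 + 17k.
Then 3^(k + 1) = 3·(3^k) ≥ 3·(11k^2 + 17k).
Also, for k ≥ 6 we have 3·(11k^2 + 17k) ≥ 11(k+1)^2 + 17(k+1), since 3·(11k^2 + 17k) − (11(k+1)^2 + 17(k+1)) = 22k^2 + 12k - 28, which is nonnegative for all k ≥ 6.
Combining, 3^(k + 1) ≥ 11(k+1)^2 + 17(k+1).
This completes the induction.
Hence the smallest such N is 6.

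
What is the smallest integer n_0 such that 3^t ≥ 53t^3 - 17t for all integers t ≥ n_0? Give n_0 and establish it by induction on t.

n_0 = 10

At t = 9: 19683 < 38484, so the inequality fails and n_0 ≥ 10. We prove 3^t ≥ 53t^3 - 17t for all t ≥ 10.
For the base case t = 10: 3^t = 59049 and 53t^3 - 17t = 52830, so 59049 ≥ 52830.
Inductive step: assume the claim holds for t = m, so 3^m ≥ 53m^3 - 17m.
Then 3^(m + 1) = 3·(3^m) ≥ 3·(53m^3 - 17m).
Also, for m ≥ 10 we have 3·(53m^3 - 17m) ≥ 53(m+1)^3 - 17(m+1), since 3·(53m^3 - 17m) − (53(m+1)^3 - 17(m+1)) = 106m^3 - 159m^2 - 193m - 36, which is nonnegative for all m ≥ 10.
Combining, 3^(m + 1) ≥ 53(m+1)^3 - 17(m+1).
By the principle of mathematical induction, the result holds for all t ≥ 10.
Hence the smallest such n_0 is 10.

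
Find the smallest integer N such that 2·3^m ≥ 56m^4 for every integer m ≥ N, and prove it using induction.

At m = 12: 1062882 < 1161216, so the inequality fails and N ≥ 13. We prove 2·3^m ≥ 56m^4 for all m ≥ 13.
When m = 13: 2·3^m = 3188646 and 56m^4 = 1599416, so 3188646 ≥ 1599416.
Inductive step: assume the claim holds for m = r, so 2·3^r ≥ 56r^4.
Then 2·3^(r + 1) = 3·(2·3^r) ≥ 3·(56r^4).
Also, for r ≥ 13 we have 3·(56r^4) ≥ 56(r+1)^4, since 3 ≥ (1 + 1/r)^4 for all r ≥ 13.
Combining, 2·3^(r + 1) ≥ 56(r+1)^4.
Hence, by induction on m, the claim holds for every m ≥ 13.
Hence the smallest such N is 13.

N = 13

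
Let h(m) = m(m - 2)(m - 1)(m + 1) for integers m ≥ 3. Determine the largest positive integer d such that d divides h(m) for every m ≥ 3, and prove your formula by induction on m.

Computing the first values: h(3) = 24 and h(4) = 120; gcd(24, 120) = 24, so d ≤ 24.
We prove 24 | m(m - 2)(m - 1)(m + 1) for all m ≥ 3 by induction on m.
Base step (m = 3): h(3) = 24 = 24·(1), so 24 | h(3).
Inductive step: assume the claim holds for m = p, i.e. 24 | h(p). Then
h(p+1) − h(p) = (p-1)·p·(p+1)·(p+2) − (p-2)·(p-1)·p·(p+1) = (p-1)·p·(p+1)·[(p+2) − (p-2)] = 4·(p-1)·p·(p+1). The product of 3 consecutive integers is divisible by (3)! = 6, so h(p+1) − h(p) is divisible by 4·6 = 24. By the inductive hypothesis 24 | h(p), hence 24 | h(p+1).
By the principle of mathematical induction, the result holds for all m ≥ 3.
Therefore the largest such d is 24.

d = 24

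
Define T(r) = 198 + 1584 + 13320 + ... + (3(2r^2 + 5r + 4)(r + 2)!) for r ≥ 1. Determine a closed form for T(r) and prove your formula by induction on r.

We claim T(r) = (6r + 3)(r + 3)! - 18 for all r ≥ 1.
When r = 1: T(1) = 198, and the closed form gives 198. They agree.
Inductive step: suppose the statement holds for some i ≥ 1, so T(i) = (6i + 3)(i + 3)! - 18.
Then T(i+1) = T(i) + (3(2i^2 + 9i + 11)(i + 3)!) = ((6i + 3)(i + 3)! - 18) + (3(2i^2 + 9i + 11)(i + 3)!).
Simplifying, T(i+1) = (6(i+1) + 3)((i+1) + 3)! - 18,
which is the closed form with r = i+1.
This completes the induction.

T(r) = (6r + 3)(r + 3)! - 18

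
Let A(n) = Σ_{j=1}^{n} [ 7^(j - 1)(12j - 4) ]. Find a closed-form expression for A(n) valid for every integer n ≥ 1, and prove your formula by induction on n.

A(n) = 7^n(2n - 1) + 1

We claim A(n) = 7^n(2n - 1) + 1 for all n ≥ 1.
Base case (n = 1): A(1) = 8, and the closed form gives 8. They agree.
Suppose the result is true for n = j, so A(j) = 7^j(2j - 1) + 1.
Then A(j+1) = A(j) + (7^j(12j + 8)) = (7^j(2j - 1) + 1) + (7^j(12j + 8)).
Simplifying, A(j+1) = 14·7^j·j + 7·7^j + 1 = 7^(j+1)(2(j+1) - 1) + 1,
which is the closed form with n = j+1.
By induction, the statement is established for all n ≥ 1.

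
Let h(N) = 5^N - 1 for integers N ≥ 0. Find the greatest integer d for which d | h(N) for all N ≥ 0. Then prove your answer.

Computing the first values: h(0) = 0 and h(1) = 4; gcd(0, 4) = 4, so d ≤ 4.
We prove 4 | 5^N - 1 for all N ≥ 0 by induction on N.
Base step (N = 0): h(0) = 0 = 4·(0), so 4 | h(0).
Inductive step: assume the claim holds for N = m, i.e. 4 | h(m). Then
h(m+1) = 5^(m+1) - 1 = 5·(5^m - 1) + 4 = 5·h(m) + 4. The first term is divisible by 4 by the inductive hypothesis, and 4 is divisible by 4. Hence 4 | h(m+1).
This completes the induction.
Therefore the largest such d is 4.

d = 4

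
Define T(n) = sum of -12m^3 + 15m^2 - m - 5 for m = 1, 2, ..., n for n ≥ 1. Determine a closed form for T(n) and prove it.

T(n) = -n(3n^3 + n^2 - 4n + 3)

We claim T(n) = -n(3n^3 + n^2 - 4n + 3) for all n ≥ 1.
Base case (n = 1): T(1) = -3, and the closed form gives -3. They agree.
For the inductive step, assume it holds for an arbitrary m ≥ 1, so T(m) = m(-3m^3 - m^2 + 4m - 3).
Then T(m+1) = T(m) + (-m - 12(m + 1)^3 + 15(m + 1)^2 - 6) = (m(-3m^3 - m^2 + 4m - 3)) + (-m - 12(m + 1)^3 + 15(m + 1)^2 - 6).
Simplifying, T(m+1) = -(m + 1)(3m^3 + 10m^2 + 7m + 3) = -(m+1)(3(m+1)^3 + (m+1)^2 - 4(m+1) + 3),
which is the closed form with n = m+1.
By the principle of mathematical induction, the result holds for all n ≥ 1.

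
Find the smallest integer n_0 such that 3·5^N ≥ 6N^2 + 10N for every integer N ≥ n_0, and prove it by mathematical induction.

At N = 1: 15 < 16, so the inequality fails and n_0 ≥ 2. We prove 3·5^N ≥ 6N^2 + 10N for all N ≥ 2.
Base step (N = 2): 3·5^N = 75 and 6N^2 + 10N = 44, so 75 ≥ 44.
Inductive step: assume the claim holds for N = j, so 3·5^j ≥ 6j^2 + 10j.
Then 3·5^(j + 1) = 5·(3·5^j) ≥ 5·(6j^2 + 10j).
Also, for j ≥ 2 we have 5·(6j^2 + 10j) ≥ 6(j+1)^2 + 10(j+1), since 5·(6j^2 + 10j) − (6(j+1)^2 + 10(j+1)) = 24j^2 + 28j - 16, which is nonnegative for all j ≥ 2.
Combining, 3·5^(j + 1) ≥ 6(j+1)^2 + 10(j+1).
Hence, by induction on N, the claim holds for every N ≥ 2.
Hence the smallest such n_0 is 2.

n_0 = 2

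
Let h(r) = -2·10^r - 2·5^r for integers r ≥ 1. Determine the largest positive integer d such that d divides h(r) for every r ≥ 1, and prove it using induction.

d = 10

Computing the first values: h(1) = -30 and h(2) = -250; gcd(-30, -250) = 10, so d ≤ 10.
We prove 10 | -2·10^r - 2·5^r for all r ≥ 1 by induction on r.
Base case (r = 1): h(1) = -30 = 10·(-3), so 10 | h(1).
Suppose the result is true for r = m, i.e. 10 | h(m). Then
h(m+1) − 10·h(m) = (-2·10^(m+1) - 2·5^(m+1)) − 10·(-2·10^m - 2·5^m) = (-2)·5^m·(5 − 10) = (10)·5^m. Since 10 | h(m) by the inductive hypothesis, 10 | 10·h(m); and 10 | 10 since 10 = 10·1. Therefore 10 | h(m+1).
By induction, the statement is established for all r ≥ 1.
Therefore the largest such d is 10.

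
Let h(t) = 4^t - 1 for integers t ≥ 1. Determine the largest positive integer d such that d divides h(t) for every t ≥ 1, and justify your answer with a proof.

d = 3

Computing the first values: h(1) = 3 and h(2) = 15; gcd(3, 15) = 3, so d ≤ 3.
We prove 3 | 4^t - 1 for all t ≥ 1 by induction on t.
For the base case t = 1: h(1) = 3 = 3·(1), so 3 | h(1).
Inductive step: suppose the statement holds for some m ≥ 1, i.e. 3 | h(m). Then
4^{m+1} − 1^{m+1} = 4·4^m − 1·1^m = 4·(4^m − 1^m) + (3)·1^m. The first term is divisible by 3 by the inductive hypothesis, and the second term (3)·1^m is divisible by 3 since 3 | 3. Hence 3 | h(m+1).
By induction, the statement is established for all t ≥ 1.
Therefore the largest such d is 3.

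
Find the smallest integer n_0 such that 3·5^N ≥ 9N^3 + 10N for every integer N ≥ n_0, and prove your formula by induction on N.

n_0 = 3

At N = 2: 75 < 92, so the inequality fails and n_0 ≥ 3. We prove 3·5^N ≥ 9N^3 + 10N for all N ≥ 3.
Base step (N = 3): 3·5^N = 375 and 9N^3 + 10N = 273, so 375 ≥ 273.
Suppose the result is true for N = p, so 3·5^p ≥ 9p^3 + 10p.
Then 3·5^(p + 1) = 5·(3·5^p) ≥ 5·(9p^3 + 10p).
Also, for p ≥ 3 we have 5·(9p^3 + 10p) ≥ 9(p+1)^3 + 10(p+1), since 5·(9p^3 + 10p) − (9(p+1)^3 + 10(p+1)) = 36p^3 - 27p^2 + 13p - 19, which is nonnegative for all p ≥ 3.
Combining, 3·5^(p + 1) ≥ 9(p+1)^3 + 10(p+1).
This completes the induction.
Hence the smallest such n_0 is 3.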